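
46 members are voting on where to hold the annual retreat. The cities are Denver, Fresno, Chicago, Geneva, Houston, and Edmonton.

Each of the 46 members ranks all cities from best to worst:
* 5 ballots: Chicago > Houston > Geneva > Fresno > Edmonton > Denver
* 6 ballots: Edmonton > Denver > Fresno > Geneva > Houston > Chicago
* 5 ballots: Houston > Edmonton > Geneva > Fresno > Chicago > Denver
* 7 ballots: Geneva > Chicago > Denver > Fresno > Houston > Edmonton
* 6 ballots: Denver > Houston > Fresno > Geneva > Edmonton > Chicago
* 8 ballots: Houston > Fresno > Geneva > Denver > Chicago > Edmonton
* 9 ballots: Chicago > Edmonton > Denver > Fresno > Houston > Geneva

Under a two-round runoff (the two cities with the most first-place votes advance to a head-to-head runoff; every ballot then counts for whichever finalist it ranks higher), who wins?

Round 1 first-place votes: Denver 6, Fresno 0, Chicago 14, Geneva 7, Houston 13, Edmonton 6. Chicago and Houston advance.
Runoff: Chicago is ranked above Houston on 21 ballots, Houston above Chicago on 25.

Houston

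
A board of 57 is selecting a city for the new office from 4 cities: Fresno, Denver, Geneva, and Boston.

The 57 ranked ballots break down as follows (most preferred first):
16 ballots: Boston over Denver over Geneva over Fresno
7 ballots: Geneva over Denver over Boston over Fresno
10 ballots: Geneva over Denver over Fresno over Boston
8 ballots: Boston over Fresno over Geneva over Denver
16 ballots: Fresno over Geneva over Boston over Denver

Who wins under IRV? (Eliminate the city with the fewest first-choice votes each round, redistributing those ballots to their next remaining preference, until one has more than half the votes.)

Geneva

Round 1: Fresno 16, Denver 0, Geneva 17, Boston 24. Denver eliminated.
Round 2: Fresno 16, Geneva 17, Boston 24. Fresno eliminated.
Round 3: Geneva 33, Boston 24. Geneva has a majority (≥29).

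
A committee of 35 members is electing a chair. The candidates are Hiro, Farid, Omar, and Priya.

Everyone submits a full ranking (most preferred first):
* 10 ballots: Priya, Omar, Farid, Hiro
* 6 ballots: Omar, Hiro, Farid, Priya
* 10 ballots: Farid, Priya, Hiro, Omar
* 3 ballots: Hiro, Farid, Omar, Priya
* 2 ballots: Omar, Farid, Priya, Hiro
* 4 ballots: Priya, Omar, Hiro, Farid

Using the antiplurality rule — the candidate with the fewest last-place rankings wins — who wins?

Last-place votes: Hiro 12, Farid 4, Omar 10, Priya 9.

Farid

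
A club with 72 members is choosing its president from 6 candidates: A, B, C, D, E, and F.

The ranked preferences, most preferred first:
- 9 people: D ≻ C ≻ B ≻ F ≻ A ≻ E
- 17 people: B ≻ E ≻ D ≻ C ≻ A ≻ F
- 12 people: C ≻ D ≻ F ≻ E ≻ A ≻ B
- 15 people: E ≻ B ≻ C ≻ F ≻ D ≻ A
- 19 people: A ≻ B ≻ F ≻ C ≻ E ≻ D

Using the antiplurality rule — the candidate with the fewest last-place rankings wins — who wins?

C

Last-place votes: A 15, B 12, C 0, D 19, E 9, F 17.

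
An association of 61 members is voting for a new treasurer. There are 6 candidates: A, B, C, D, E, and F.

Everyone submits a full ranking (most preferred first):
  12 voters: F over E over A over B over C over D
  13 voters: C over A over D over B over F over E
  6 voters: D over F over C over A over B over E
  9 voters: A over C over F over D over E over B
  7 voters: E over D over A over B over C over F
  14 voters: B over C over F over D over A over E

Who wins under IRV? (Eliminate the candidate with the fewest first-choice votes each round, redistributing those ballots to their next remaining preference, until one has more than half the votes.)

Round 1: A 9, B 14, C 13, D 6, E 7, F 12. D eliminated.
Round 2: A 9, B 14, C 13, E 7, F 18. E eliminated.
Round 3: A 16, B 14, C 13, F 18. C eliminated.
Round 4: A 29, B 14, F 18. B eliminated.
Round 5: A 29, F 32. F has a majority (≥31).

F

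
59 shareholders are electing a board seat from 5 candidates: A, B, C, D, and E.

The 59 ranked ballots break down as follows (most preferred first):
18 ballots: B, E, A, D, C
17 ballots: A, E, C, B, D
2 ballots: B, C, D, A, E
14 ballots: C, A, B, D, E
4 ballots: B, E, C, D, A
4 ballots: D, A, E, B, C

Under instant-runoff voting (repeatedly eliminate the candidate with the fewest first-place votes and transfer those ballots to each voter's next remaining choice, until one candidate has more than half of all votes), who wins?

A

Round 1: A 17, B 24, C 14, D 4, E 0. E eliminated.
Round 2: A 17, B 24, C 14, D 4. D eliminated.
Round 3: A 21, B 24, C 14. C eliminated.
Round 4: A 35, B 24. A has a majority (≥30).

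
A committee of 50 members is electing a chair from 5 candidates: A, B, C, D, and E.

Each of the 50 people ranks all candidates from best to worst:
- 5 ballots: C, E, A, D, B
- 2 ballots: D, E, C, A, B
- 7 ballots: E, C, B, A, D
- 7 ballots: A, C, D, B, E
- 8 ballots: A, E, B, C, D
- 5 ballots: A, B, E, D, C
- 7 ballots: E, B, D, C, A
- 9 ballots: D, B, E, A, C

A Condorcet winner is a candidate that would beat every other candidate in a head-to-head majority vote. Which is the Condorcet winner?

E

E vs A: 30–20
E vs B: 29–21
E vs C: 38–12
E vs D: 32–18
E beats every other candidate.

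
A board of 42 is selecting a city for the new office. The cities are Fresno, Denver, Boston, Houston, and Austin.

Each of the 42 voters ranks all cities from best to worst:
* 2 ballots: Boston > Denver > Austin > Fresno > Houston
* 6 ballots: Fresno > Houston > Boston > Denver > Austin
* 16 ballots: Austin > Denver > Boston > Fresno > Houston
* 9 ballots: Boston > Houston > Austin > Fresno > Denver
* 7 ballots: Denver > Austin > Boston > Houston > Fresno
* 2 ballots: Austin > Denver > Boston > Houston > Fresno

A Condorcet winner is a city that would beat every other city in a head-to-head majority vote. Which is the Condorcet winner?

Austin

Austin vs Fresno: 36–6
Austin vs Denver: 27–15
Austin vs Boston: 25–17
Austin vs Houston: 27–15
Austin beats every other city.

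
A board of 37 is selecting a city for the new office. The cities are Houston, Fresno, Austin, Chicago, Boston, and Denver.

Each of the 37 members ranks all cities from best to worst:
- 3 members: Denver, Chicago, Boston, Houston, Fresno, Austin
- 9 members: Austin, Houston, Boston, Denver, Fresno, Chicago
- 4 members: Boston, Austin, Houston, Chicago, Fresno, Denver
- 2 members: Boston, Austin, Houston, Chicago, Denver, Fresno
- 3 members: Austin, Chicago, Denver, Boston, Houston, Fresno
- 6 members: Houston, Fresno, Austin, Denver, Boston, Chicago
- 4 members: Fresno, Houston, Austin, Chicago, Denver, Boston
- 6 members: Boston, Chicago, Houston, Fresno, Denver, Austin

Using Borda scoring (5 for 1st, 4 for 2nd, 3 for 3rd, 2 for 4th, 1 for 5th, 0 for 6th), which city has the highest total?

Houston

Houston: 3×2 + 9×4 + 4×3 + 2×3 + 3×1 + 6×5 + 4×4 + 6×3 = 127
Fresno: 3×1 + 9×1 + 4×1 + 2×0 + 3×0 + 6×4 + 4×5 + 6×2 = 72
Austin: 3×0 + 9×5 + 4×4 + 2×4 + 3×5 + 6×3 + 4×3 + 6×0 = 114
Chicago: 3×4 + 9×0 + 4×2 + 2×2 + 3×4 + 6×0 + 4×2 + 6×4 = 68
Boston: 3×3 + 9×3 + 4×5 + 2×5 + 3×2 + 6×1 + 4×0 + 6×5 = 108
Denver: 3×5 + 9×2 + 4×0 + 2×1 + 3×3 + 6×2 + 4×1 + 6×1 = 66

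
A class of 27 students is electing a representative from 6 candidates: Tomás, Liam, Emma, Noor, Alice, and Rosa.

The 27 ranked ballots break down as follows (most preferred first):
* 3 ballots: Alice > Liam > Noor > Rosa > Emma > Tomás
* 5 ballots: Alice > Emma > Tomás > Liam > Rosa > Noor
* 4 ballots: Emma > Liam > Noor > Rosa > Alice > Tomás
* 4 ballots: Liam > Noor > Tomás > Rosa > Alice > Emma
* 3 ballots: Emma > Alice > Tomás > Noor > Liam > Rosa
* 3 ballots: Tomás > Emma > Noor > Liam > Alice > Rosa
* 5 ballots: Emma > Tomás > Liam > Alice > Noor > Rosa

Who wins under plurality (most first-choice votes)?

Emma

First-place votes: Tomás 3, Liam 4, Emma 12, Noor 0, Alice 8, Rosa 0.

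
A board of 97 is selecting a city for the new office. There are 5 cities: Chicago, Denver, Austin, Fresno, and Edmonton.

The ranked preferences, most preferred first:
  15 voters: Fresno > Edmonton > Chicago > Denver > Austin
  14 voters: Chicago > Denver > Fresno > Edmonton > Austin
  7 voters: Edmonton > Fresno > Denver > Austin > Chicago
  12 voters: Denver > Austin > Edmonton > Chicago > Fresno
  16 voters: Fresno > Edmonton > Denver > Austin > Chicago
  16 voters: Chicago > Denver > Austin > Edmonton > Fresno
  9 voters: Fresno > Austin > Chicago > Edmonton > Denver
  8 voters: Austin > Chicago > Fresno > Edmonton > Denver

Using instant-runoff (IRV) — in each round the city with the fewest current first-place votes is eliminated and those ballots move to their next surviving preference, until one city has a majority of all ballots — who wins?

Round 1: Chicago 30, Denver 12, Austin 8, Fresno 40, Edmonton 7. Edmonton eliminated.
Round 2: Chicago 30, Denver 12, Austin 8, Fresno 47. Austin eliminated.
Round 3: Chicago 38, Denver 12, Fresno 47. Denver eliminated.
Round 4: Chicago 50, Fresno 47. Chicago has a majority (≥49).

Chicago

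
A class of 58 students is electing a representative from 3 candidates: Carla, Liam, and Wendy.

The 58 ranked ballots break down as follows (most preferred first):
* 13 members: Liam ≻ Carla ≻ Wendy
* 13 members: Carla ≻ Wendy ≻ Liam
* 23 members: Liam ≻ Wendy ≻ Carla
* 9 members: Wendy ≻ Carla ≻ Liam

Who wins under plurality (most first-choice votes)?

First-place votes: Carla 13, Liam 36, Wendy 9.

Liam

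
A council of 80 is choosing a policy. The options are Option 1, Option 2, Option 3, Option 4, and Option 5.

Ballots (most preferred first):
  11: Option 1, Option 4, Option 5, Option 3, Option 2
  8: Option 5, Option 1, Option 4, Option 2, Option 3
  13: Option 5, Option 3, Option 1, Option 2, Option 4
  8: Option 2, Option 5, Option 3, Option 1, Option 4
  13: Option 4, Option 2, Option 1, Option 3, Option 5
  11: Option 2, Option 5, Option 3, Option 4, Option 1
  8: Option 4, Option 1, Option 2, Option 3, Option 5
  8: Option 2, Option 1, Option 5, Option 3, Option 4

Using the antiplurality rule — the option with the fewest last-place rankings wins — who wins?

Last-place votes: Option 1 11, Option 2 11, Option 3 8, Option 4 29, Option 5 21.

Option 3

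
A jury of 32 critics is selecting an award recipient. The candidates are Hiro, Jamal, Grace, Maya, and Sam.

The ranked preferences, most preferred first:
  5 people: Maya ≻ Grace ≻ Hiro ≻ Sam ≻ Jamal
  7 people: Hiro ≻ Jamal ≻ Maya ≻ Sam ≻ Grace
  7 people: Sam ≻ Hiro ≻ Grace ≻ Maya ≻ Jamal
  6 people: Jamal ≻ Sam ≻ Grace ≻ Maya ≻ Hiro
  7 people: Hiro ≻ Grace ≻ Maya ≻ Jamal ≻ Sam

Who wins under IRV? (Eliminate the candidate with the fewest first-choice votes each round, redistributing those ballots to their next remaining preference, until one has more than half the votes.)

Round 1: Hiro 14, Jamal 6, Grace 0, Maya 5, Sam 7. Grace eliminated.
Round 2: Hiro 14, Jamal 6, Maya 5, Sam 7. Maya eliminated.
Round 3: Hiro 19, Jamal 6, Sam 7. Hiro has a majority (≥17).

Hiro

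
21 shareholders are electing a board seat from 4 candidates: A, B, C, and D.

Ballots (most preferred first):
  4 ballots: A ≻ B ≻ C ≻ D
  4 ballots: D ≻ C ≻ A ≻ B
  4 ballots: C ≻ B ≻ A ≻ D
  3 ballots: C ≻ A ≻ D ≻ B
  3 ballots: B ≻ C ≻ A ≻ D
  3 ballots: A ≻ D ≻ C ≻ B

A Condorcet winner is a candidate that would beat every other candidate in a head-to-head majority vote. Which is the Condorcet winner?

C

C vs A: 14–7
C vs B: 14–7
C vs D: 14–7
C beats every other candidate.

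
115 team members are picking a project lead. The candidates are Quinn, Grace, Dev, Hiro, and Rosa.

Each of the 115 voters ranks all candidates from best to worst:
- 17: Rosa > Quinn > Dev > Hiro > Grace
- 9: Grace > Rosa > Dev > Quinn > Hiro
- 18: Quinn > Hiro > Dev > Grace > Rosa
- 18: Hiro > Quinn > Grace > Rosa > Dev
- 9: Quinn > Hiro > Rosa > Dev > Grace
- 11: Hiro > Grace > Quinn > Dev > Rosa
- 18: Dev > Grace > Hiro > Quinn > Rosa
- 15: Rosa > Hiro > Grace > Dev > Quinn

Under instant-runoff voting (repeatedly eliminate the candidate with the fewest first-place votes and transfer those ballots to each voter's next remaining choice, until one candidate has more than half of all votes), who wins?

Hiro

Round 1: Quinn 27, Grace 9, Dev 18, Hiro 29, Rosa 32. Grace eliminated.
Round 2: Quinn 27, Dev 18, Hiro 29, Rosa 41. Dev eliminated.
Round 3: Quinn 27, Hiro 47, Rosa 41. Quinn eliminated.
Round 4: Hiro 74, Rosa 41. Hiro has a majority (≥58).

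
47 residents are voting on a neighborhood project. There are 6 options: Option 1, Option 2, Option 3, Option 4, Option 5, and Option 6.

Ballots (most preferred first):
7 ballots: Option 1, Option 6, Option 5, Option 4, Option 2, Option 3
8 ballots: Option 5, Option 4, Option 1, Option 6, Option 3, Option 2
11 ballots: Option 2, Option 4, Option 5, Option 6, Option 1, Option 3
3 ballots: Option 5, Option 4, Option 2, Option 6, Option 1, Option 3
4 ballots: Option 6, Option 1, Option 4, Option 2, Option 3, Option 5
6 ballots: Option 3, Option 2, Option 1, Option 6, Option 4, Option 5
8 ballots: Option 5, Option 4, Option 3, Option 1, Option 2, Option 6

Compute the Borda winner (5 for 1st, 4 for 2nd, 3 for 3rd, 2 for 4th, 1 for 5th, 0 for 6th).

Option 1: 7×5 + 8×3 + 11×1 + 3×1 + 4×4 + 6×3 + 8×2 = 123
Option 2: 7×1 + 8×0 + 11×5 + 3×3 + 4×2 + 6×4 + 8×1 = 111
Option 3: 7×0 + 8×1 + 11×0 + 3×0 + 4×1 + 6×5 + 8×3 = 66
Option 4: 7×2 + 8×4 + 11×4 + 3×4 + 4×3 + 6×1 + 8×4 = 152
Option 5: 7×3 + 8×5 + 11×3 + 3×5 + 4×0 + 6×0 + 8×5 = 149
Option 6: 7×4 + 8×2 + 11×2 + 3×2 + 4×5 + 6×2 + 8×0 = 104

Option 4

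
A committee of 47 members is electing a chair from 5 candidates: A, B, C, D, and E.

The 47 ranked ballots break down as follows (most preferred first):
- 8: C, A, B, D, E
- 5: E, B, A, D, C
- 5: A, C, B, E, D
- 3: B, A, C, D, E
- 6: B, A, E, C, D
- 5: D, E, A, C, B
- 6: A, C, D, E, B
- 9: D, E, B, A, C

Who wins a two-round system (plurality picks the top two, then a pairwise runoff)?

A

Round 1 first-place votes: A 11, B 9, C 8, D 14, E 5. D and A advance.
Runoff: D is ranked above A on 14 ballots, A above D on 33.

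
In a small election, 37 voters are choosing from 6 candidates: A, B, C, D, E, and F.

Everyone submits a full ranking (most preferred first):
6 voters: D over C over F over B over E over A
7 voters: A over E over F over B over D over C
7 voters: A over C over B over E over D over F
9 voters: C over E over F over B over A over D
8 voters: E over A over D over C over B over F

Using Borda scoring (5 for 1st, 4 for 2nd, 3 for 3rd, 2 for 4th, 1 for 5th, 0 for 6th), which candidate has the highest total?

E

A: 6×0 + 7×5 + 7×5 + 9×1 + 8×4 = 111
B: 6×2 + 7×2 + 7×3 + 9×2 + 8×1 = 73
C: 6×4 + 7×0 + 7×4 + 9×5 + 8×2 = 113
D: 6×5 + 7×1 + 7×1 + 9×0 + 8×3 = 68
E: 6×1 + 7×4 + 7×2 + 9×4 + 8×5 = 124
F: 6×3 + 7×3 + 7×0 + 9×3 + 8×0 = 66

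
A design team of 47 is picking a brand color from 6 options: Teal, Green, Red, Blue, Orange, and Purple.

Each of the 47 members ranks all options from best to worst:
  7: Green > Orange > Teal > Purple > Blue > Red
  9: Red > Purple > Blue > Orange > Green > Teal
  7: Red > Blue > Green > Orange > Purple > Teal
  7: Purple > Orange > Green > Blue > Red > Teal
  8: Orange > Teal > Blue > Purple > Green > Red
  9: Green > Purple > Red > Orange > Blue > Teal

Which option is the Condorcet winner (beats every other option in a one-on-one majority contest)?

Purple vs Teal: 32–15
Purple vs Green: 24–23
Purple vs Red: 31–16
Purple vs Blue: 32–15
Purple vs Orange: 25–22
Purple beats every other option.

Purple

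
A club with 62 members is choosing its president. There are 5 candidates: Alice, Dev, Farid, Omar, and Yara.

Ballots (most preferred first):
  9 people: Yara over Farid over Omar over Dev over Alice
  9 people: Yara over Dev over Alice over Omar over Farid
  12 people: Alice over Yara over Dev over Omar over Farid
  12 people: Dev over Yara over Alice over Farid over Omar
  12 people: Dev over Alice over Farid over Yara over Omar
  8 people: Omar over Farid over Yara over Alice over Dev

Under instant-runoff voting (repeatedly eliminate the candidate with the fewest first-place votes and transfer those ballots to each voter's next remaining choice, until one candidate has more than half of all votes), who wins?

Round 1: Alice 12, Dev 24, Farid 0, Omar 8, Yara 18. Farid eliminated.
Round 2: Alice 12, Dev 24, Omar 8, Yara 18. Omar eliminated.
Round 3: Alice 12, Dev 24, Yara 26. Alice eliminated.
Round 4: Dev 24, Yara 38. Yara has a majority (≥32).

Yara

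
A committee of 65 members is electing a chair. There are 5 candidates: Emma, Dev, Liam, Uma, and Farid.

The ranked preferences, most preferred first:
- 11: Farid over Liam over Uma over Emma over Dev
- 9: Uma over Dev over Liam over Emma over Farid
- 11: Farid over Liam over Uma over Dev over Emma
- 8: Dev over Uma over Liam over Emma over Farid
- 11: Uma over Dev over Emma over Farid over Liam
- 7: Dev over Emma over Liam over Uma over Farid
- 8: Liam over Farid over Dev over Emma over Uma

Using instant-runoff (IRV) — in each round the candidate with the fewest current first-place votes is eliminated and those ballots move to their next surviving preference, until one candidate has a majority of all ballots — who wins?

Uma

Round 1: Emma 0, Dev 15, Liam 8, Uma 20, Farid 22. Emma eliminated.
Round 2: Dev 15, Liam 8, Uma 20, Farid 22. Liam eliminated.
Round 3: Dev 15, Uma 20, Farid 30. Dev eliminated.
Round 4: Uma 35, Farid 30. Uma has a majority (≥33).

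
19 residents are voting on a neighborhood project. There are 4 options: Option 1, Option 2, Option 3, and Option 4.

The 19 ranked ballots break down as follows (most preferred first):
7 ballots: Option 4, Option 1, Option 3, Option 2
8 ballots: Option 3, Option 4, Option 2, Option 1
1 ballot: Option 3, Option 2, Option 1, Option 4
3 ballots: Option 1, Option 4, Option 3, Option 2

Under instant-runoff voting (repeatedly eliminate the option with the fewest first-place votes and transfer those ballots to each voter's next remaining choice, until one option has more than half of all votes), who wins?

Option 4

Round 1: Option 1 3, Option 2 0, Option 3 9, Option 4 7. Option 2 eliminated.
Round 2: Option 1 3, Option 3 9, Option 4 7. Option 1 eliminated.
Round 3: Option 3 9, Option 4 10. Option 4 has a majority (≥10).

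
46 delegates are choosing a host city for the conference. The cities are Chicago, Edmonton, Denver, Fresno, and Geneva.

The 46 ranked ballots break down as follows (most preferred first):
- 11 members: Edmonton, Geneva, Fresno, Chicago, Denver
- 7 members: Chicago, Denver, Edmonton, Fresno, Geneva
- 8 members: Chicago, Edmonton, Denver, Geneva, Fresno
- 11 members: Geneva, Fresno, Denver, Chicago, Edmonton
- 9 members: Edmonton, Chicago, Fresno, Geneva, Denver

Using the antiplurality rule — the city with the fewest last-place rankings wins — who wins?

Last-place votes: Chicago 0, Edmonton 11, Denver 20, Fresno 8, Geneva 7.

Chicago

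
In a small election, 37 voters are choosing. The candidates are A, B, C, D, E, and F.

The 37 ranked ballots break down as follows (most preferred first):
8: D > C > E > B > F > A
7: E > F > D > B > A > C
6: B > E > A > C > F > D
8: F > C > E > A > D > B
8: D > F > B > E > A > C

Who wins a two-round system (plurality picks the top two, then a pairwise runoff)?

Round 1 first-place votes: A 0, B 6, C 0, D 16, E 7, F 8. D and F advance.
Runoff: D is ranked above F on 16 ballots, F above D on 21.

F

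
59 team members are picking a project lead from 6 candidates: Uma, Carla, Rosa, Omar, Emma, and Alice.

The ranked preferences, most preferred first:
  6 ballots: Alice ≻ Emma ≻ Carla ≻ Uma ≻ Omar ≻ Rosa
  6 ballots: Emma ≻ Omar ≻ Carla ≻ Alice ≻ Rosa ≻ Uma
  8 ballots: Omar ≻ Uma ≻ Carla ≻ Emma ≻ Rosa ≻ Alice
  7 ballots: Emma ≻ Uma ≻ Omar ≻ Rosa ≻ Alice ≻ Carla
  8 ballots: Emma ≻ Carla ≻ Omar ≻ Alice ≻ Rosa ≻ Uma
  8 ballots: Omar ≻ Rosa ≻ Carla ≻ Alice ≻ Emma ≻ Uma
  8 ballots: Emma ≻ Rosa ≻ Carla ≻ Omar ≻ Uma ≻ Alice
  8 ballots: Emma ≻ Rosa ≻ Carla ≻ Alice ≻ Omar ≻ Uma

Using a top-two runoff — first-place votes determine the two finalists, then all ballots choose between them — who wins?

Round 1 first-place votes: Uma 0, Carla 0, Rosa 0, Omar 16, Emma 37, Alice 6. Emma and Omar advance.
Runoff: Emma is ranked above Omar on 43 ballots, Omar above Emma on 16.

Emma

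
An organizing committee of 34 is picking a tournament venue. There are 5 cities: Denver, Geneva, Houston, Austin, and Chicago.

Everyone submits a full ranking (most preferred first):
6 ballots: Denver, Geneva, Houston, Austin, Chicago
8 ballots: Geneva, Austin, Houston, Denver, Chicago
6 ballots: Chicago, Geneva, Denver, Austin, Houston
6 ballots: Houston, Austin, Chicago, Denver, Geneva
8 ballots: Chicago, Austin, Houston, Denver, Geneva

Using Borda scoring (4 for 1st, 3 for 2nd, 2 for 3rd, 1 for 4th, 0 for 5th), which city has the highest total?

Denver: 6×4 + 8×1 + 6×2 + 6×1 + 8×1 = 58
Geneva: 6×3 + 8×4 + 6×3 + 6×0 + 8×0 = 68
Houston: 6×2 + 8×2 + 6×0 + 6×4 + 8×2 = 68
Austin: 6×1 + 8×3 + 6×1 + 6×3 + 8×3 = 78
Chicago: 6×0 + 8×0 + 6×4 + 6×2 + 8×4 = 68

Austin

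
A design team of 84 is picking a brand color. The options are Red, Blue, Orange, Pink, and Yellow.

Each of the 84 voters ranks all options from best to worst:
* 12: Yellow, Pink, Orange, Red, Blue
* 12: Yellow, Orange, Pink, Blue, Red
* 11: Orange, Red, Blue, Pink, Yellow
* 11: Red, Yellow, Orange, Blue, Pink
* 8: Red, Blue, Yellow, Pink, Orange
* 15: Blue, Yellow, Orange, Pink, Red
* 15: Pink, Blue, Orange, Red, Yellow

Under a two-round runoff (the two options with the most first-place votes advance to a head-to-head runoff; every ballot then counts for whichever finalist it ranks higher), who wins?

Round 1 first-place votes: Red 19, Blue 15, Orange 11, Pink 15, Yellow 24. Yellow and Red advance.
Runoff: Yellow is ranked above Red on 39 ballots, Red above Yellow on 45.

Red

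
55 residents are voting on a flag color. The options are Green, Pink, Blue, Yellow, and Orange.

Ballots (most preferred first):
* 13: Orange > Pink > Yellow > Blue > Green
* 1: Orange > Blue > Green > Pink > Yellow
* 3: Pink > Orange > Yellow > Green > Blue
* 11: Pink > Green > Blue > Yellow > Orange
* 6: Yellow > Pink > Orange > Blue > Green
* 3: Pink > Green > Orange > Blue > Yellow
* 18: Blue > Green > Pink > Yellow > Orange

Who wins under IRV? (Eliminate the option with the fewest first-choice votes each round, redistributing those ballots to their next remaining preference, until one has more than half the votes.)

Round 1: Green 0, Pink 17, Blue 18, Yellow 6, Orange 14. Green eliminated.
Round 2: Pink 17, Blue 18, Yellow 6, Orange 14. Yellow eliminated.
Round 3: Pink 23, Blue 18, Orange 14. Orange eliminated.
Round 4: Pink 36, Blue 19. Pink has a majority (≥28).

Pink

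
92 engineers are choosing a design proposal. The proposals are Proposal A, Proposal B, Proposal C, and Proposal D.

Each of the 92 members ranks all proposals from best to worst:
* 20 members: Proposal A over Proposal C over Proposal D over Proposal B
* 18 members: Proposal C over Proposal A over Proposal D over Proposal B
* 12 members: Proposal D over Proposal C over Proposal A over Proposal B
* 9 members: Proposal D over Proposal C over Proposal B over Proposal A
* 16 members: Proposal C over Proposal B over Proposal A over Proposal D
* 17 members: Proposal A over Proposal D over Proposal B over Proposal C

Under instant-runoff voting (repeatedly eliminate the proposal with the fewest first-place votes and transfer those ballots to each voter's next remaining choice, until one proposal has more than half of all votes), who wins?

Round 1: Proposal A 37, Proposal B 0, Proposal C 34, Proposal D 21. Proposal B eliminated.
Round 2: Proposal A 37, Proposal C 34, Proposal D 21. Proposal D eliminated.
Round 3: Proposal A 37, Proposal C 55. Proposal C has a majority (≥47).

Proposal C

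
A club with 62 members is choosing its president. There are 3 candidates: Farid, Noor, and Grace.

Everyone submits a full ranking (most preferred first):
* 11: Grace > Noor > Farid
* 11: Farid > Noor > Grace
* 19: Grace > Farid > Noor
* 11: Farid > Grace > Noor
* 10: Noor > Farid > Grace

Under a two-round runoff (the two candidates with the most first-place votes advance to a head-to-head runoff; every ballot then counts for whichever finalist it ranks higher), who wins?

Round 1 first-place votes: Farid 22, Noor 10, Grace 30. Grace and Farid advance.
Runoff: Grace is ranked above Farid on 30 ballots, Farid above Grace on 32.

Farid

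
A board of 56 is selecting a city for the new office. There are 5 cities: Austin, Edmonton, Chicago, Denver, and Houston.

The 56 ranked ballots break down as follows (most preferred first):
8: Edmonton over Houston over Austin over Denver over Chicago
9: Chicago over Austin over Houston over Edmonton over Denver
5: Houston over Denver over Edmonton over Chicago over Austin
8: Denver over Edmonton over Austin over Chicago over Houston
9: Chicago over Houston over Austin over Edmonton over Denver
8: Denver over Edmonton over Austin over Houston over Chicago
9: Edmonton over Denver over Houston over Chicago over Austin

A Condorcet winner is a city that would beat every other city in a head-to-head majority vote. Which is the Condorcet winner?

Edmonton vs Austin: 38–18
Edmonton vs Chicago: 38–18
Edmonton vs Denver: 35–21
Edmonton vs Houston: 33–23
Edmonton beats every other city.

Edmonton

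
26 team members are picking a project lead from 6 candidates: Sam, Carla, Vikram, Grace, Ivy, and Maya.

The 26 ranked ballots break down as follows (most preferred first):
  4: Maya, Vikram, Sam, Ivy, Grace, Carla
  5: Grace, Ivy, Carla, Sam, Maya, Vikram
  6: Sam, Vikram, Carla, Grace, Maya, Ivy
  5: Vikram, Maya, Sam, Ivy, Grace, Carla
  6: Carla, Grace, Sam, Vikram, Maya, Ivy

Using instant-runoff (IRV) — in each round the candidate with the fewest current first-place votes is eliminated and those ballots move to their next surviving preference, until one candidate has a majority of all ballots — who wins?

Round 1: Sam 6, Carla 6, Vikram 5, Grace 5, Ivy 0, Maya 4. Ivy eliminated.
Round 2: Sam 6, Carla 6, Vikram 5, Grace 5, Maya 4. Maya eliminated.
Round 3: Sam 6, Carla 6, Vikram 9, Grace 5. Grace eliminated.
Round 4: Sam 6, Carla 11, Vikram 9. Sam eliminated.
Round 5: Carla 11, Vikram 15. Vikram has a majority (≥14).

Vikram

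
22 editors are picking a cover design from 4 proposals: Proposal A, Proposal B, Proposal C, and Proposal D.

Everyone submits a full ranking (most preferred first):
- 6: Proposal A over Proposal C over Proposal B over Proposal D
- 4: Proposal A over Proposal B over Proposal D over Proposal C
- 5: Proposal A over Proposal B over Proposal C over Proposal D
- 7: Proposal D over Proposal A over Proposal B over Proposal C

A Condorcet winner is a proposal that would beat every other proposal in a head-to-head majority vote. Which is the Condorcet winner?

Proposal A vs Proposal B: 22–0
Proposal A vs Proposal C: 22–0
Proposal A vs Proposal D: 15–7
Proposal A beats every other proposal.

Proposal A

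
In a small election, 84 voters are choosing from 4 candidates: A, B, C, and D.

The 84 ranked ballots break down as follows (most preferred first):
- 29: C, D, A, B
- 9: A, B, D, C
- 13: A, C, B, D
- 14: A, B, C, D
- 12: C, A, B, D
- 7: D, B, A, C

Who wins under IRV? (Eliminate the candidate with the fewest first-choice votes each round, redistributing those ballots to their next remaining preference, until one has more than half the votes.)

A

Round 1: A 36, B 0, C 41, D 7. B eliminated.
Round 2: A 36, C 41, D 7. D eliminated.
Round 3: A 43, C 41. A has a majority (≥43).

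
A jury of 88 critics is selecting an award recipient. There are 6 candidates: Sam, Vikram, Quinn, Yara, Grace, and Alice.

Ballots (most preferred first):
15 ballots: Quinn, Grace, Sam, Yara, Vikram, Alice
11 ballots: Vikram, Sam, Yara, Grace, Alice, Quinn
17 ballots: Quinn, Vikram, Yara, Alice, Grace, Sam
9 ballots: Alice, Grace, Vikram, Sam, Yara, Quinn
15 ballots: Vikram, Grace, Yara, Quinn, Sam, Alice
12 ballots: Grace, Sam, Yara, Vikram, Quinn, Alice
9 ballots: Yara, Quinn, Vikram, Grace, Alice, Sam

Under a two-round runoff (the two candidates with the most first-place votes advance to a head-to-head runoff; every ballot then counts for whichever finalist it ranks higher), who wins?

Round 1 first-place votes: Sam 0, Vikram 26, Quinn 32, Yara 9, Grace 12, Alice 9. Quinn and Vikram advance.
Runoff: Quinn is ranked above Vikram on 41 ballots, Vikram above Quinn on 47.

Vikram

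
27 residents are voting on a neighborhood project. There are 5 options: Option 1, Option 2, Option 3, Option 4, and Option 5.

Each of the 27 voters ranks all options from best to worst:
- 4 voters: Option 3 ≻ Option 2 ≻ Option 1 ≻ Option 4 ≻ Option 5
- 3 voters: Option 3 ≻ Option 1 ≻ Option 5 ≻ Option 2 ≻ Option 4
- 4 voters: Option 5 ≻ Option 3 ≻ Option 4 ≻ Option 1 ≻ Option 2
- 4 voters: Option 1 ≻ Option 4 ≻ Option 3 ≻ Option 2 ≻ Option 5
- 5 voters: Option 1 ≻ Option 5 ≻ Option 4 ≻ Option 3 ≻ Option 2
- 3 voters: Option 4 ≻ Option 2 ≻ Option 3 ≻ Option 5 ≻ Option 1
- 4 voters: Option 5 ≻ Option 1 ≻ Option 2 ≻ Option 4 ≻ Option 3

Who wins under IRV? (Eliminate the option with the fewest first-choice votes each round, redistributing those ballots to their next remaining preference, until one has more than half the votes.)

Round 1: Option 1 9, Option 2 0, Option 3 7, Option 4 3, Option 5 8. Option 2 eliminated.
Round 2: Option 1 9, Option 3 7, Option 4 3, Option 5 8. Option 4 eliminated.
Round 3: Option 1 9, Option 3 10, Option 5 8. Option 5 eliminated.
Round 4: Option 1 13, Option 3 14. Option 3 has a majority (≥14).

Option 3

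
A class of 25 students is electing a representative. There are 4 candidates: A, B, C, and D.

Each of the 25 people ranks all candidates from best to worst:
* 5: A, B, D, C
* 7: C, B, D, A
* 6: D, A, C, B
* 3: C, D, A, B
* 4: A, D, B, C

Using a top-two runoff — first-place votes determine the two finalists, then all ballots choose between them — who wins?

Round 1 first-place votes: A 9, B 0, C 10, D 6. C and A advance.
Runoff: C is ranked above A on 10 ballots, A above C on 15.

A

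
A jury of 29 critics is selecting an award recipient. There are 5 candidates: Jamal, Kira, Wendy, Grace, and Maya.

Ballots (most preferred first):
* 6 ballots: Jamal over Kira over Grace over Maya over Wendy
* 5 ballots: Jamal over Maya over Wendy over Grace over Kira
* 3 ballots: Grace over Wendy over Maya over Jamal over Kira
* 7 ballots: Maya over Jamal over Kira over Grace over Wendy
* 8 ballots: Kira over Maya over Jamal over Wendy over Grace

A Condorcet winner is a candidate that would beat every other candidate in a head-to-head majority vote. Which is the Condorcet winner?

Maya vs Jamal: 18–11
Maya vs Kira: 15–14
Maya vs Wendy: 26–3
Maya vs Grace: 20–9
Maya beats every other candidate.

Maya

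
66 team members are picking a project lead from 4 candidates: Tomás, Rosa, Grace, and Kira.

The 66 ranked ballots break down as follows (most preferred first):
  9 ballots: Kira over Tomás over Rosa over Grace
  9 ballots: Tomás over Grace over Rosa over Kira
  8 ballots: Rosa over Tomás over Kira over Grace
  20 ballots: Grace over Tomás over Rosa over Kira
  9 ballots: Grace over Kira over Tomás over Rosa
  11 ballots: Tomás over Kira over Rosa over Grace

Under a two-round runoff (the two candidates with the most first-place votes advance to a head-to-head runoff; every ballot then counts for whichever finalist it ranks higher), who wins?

Tomás

Round 1 first-place votes: Tomás 20, Rosa 8, Grace 29, Kira 9. Grace and Tomás advance.
Runoff: Grace is ranked above Tomás on 29 ballots, Tomás above Grace on 37.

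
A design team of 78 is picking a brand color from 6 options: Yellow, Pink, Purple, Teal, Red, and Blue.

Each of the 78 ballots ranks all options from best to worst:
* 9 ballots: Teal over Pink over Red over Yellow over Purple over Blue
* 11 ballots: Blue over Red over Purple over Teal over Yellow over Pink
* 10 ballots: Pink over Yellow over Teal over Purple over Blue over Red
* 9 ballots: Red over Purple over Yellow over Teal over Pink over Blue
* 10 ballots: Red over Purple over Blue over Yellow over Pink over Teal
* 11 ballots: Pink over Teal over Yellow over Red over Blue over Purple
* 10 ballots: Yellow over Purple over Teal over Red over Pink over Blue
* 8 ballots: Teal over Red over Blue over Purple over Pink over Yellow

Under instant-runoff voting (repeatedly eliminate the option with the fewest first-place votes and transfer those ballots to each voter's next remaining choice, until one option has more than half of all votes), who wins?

Teal

Round 1: Yellow 10, Pink 21, Purple 0, Teal 17, Red 19, Blue 11. Purple eliminated.
Round 2: Yellow 10, Pink 21, Teal 17, Red 19, Blue 11. Yellow eliminated.
Round 3: Pink 21, Teal 27, Red 19, Blue 11. Blue eliminated.
Round 4: Pink 21, Teal 27, Red 30. Pink eliminated.
Round 5: Teal 48, Red 30. Teal has a majority (≥40).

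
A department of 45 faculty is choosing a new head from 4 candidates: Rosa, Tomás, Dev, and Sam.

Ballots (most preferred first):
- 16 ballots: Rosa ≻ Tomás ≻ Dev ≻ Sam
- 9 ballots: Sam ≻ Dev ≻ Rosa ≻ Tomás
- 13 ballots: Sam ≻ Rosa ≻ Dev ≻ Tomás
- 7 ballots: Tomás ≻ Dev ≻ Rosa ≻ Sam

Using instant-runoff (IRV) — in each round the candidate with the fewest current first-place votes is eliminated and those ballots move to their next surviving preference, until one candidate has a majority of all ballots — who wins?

Rosa

Round 1: Rosa 16, Tomás 7, Dev 0, Sam 22. Dev eliminated.
Round 2: Rosa 16, Tomás 7, Sam 22. Tomás eliminated.
Round 3: Rosa 23, Sam 22. Rosa has a majority (≥23).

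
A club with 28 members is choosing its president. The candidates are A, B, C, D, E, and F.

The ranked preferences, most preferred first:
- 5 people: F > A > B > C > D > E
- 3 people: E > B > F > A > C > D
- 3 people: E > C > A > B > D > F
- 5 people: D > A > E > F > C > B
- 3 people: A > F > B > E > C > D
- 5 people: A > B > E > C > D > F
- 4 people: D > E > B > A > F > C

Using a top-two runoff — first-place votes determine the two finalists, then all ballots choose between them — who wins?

Round 1 first-place votes: A 8, B 0, C 0, D 9, E 6, F 5. D and A advance.
Runoff: D is ranked above A on 9 ballots, A above D on 19.

A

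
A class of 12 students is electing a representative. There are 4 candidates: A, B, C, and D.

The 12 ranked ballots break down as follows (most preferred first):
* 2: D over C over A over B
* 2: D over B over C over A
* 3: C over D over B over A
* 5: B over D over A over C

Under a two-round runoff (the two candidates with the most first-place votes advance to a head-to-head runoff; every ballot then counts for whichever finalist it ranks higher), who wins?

D

Round 1 first-place votes: A 0, B 5, C 3, D 4. B and D advance.
Runoff: B is ranked above D on 5 ballots, D above B on 7.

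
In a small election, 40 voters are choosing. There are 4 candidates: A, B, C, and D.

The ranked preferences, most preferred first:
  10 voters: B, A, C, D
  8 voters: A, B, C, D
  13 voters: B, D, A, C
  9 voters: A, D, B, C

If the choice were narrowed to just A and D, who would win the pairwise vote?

A

A is ranked above D on 27 ballots; D above A on 13.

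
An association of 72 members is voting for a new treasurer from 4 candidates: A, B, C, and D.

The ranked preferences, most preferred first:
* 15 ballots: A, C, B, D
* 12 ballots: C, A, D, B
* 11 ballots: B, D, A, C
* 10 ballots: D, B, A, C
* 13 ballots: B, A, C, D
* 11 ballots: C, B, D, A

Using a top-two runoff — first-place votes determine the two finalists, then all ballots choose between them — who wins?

C

Round 1 first-place votes: A 15, B 24, C 23, D 10. B and C advance.
Runoff: B is ranked above C on 34 ballots, C above B on 38.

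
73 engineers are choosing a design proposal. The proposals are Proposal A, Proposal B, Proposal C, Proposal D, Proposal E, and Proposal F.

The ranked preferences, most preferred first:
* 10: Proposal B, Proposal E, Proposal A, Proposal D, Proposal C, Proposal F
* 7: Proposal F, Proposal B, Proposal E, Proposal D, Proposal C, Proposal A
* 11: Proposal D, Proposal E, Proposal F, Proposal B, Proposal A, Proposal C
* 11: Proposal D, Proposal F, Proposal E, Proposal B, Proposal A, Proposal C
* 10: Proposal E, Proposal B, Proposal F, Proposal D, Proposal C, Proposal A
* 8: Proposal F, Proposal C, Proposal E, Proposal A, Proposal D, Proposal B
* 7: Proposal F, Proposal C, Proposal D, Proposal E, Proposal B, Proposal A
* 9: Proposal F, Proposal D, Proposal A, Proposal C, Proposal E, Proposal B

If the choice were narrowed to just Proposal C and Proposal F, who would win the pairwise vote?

Proposal C is ranked above Proposal F on 10 ballots; Proposal F above Proposal C on 63.

Proposal F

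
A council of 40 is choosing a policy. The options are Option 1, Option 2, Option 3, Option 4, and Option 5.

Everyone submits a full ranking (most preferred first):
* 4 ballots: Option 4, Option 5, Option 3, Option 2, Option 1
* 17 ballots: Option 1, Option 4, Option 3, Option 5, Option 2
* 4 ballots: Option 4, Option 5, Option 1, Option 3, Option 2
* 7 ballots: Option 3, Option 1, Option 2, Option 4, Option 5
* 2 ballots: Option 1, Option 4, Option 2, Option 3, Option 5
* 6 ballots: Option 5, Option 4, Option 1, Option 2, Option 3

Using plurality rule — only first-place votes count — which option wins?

First-place votes: Option 1 19, Option 2 0, Option 3 7, Option 4 8, Option 5 6.

Option 1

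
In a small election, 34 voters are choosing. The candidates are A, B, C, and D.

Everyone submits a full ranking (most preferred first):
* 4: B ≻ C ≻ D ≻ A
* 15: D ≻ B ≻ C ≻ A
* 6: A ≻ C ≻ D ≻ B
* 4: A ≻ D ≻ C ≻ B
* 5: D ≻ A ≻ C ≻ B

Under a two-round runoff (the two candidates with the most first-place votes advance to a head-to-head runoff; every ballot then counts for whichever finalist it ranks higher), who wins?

D

Round 1 first-place votes: A 10, B 4, C 0, D 20. D and A advance.
Runoff: D is ranked above A on 24 ballots, A above D on 10.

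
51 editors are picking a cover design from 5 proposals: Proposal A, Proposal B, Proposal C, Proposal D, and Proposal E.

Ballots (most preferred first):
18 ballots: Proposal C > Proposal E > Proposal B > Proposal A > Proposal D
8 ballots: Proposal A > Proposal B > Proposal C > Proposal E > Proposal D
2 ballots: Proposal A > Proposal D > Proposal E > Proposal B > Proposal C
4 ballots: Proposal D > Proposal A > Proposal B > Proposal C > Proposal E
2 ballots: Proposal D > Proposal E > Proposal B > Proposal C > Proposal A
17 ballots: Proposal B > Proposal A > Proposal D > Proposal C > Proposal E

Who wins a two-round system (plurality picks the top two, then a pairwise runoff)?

Proposal B

Round 1 first-place votes: Proposal A 10, Proposal B 17, Proposal C 18, Proposal D 6, Proposal E 0. Proposal C and Proposal B advance.
Runoff: Proposal C is ranked above Proposal B on 18 ballots, Proposal B above Proposal C on 33.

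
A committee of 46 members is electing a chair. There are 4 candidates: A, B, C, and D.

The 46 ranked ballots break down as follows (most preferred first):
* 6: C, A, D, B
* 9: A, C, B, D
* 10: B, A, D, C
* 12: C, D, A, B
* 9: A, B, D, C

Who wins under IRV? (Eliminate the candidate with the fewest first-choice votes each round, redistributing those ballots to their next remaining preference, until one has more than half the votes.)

A

Round 1: A 18, B 10, C 18, D 0. D eliminated.
Round 2: A 18, B 10, C 18. B eliminated.
Round 3: A 28, C 18. A has a majority (≥24).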